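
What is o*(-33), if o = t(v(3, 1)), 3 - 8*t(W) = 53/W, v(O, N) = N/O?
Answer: 1287/2 ≈ 643.50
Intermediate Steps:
t(W) = 3/8 - 53/(8*W)
o = -39/2 (o = (-53 + 3*(1/3))/(8*((1/3))) = (-53 + 3*(1*(⅓)))/(8*((1*(⅓)))) = (-53 + 3*(⅓))/(8*(⅓)) = (⅛)*3*(-53 + 1) = (⅛)*3*(-52) = -39/2 ≈ -19.500)
o*(-33) = -39/2*(-33) = 1287/2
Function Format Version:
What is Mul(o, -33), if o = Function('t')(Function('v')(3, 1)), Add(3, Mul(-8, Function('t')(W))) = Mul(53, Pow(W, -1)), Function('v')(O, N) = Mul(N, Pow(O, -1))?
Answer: Rational(1287, 2) ≈ 643.50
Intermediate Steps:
Function('t')(W) = Add(Rational(3, 8), Mul(Rational(-53, 8), Pow(W, -1))) (Function('t')(W) = Add(Rational(3, 8), Mul(Rational(-1, 8), Mul(53, Pow(W, -1)))) = Add(Rational(3, 8), Mul(Rational(-53, 8), Pow(W, -1))))
o = Rational(-39, 2) (o = Mul(Rational(1, 8), Pow(Mul(1, Pow(3, -1)), -1), Add(-53, Mul(3, Mul(1, Pow(3, -1))))) = Mul(Rational(1, 8), Pow(Mul(1, Rational(1, 3)), -1), Add(-53, Mul(3, Mul(1, Rational(1, 3))))) = Mul(Rational(1, 8), Pow(Rational(1, 3), -1), Add(-53, Mul(3, Rational(1, 3)))) = Mul(Rational(1, 8), 3, Add(-53, 1)) = Mul(Rational(1, 8), 3, -52) = Rational(-39, 2) ≈ -19.500)
Mul(o, -33) = Mul(Rational(-39, 2), -33) = Rational(1287, 2)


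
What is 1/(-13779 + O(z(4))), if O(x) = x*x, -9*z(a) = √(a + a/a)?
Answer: -81/1116094 ≈ -7.2574e-5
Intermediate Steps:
z(a) = -√(1 + a)/9 (z(a) = -√(a + a/a)/9 = -√(a + 1)/9 = -√(1 + a)/9)
O(x) = x²
1/(-13779 + O(z(4))) = 1/(-13779 + (-√(1 + 4)/9)²) = 1/(-13779 + (-√5/9)²) = 1/(-13779 + 5/81) = 1/(-1116094/81) = -81/1116094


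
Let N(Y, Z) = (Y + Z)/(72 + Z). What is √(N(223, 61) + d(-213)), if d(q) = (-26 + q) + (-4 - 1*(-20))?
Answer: 25*I*√6251/133 ≈ 14.862*I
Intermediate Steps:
N(Y, Z) = (Y + Z)/(72 + Z)
d(q) = -10 + q (d(q) = (-26 + q) + (-4 + 20) = (-26 + q) + 16 = -10 + q)
√(N(223, 61) + d(-213)) = √((223 + 61)/(72 + 61) + (-10 - 213)) = √(284/133 - 223) = √(-29375/133) = 25*I*√6251/133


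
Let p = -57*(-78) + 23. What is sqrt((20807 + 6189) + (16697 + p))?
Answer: sqrt(48162) ≈ 219.46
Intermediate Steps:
p = 4469 (p = 4446 + 23 = 4469)
sqrt((20807 + 6189) + (16697 + p)) = sqrt((20807 + 6189) + (16697 + 4469)) = sqrt(26996 + 21166) = sqrt(48162)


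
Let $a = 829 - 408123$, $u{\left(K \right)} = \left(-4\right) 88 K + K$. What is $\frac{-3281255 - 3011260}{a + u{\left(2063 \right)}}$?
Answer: $\frac{6292515}{1131407} \approx 5.5617$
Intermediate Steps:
$u{\left(K \right)} = - 351 K$ ($u{\left(K \right)} = - 352 K + K = - 351 K$)
$a = -407294$ ($a = 829 - 408123 = -407294$)
$\frac{-3281255 - 3011260}{a + u{\left(2063 \right)}} = \frac{-3281255 - 3011260}{-407294 - 724113} = - \frac{6292515}{-407294 - 724113} = - \frac{6292515}{-1131407} = \left(-6292515\right) \left(- \frac{1}{1131407}\right) = \frac{6292515}{1131407}$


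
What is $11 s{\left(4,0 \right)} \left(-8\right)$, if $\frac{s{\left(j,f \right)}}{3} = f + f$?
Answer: $0$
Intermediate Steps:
$s{\left(j,f \right)} = 6 f$ ($s{\left(j,f \right)} = 3 \left(f + f\right) = 3 \cdot 2 f = 6 f$)
$11 s{\left(4,0 \right)} \left(-8\right) = 11 \cdot 6 \cdot 0 \left(-8\right) = 11 \cdot 0 \left(-8\right) = 0 \left(-8\right) = 0$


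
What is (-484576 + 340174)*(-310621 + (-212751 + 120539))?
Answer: 58169890866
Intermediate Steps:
(-484576 + 340174)*(-310621 + (-212751 + 120539)) = -144402*(-310621 - 92212) = -144402*(-402833) = 58169890866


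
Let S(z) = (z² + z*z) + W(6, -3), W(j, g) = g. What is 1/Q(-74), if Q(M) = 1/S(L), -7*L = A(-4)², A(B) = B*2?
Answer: 8045/49 ≈ 164.18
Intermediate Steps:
A(B) = 2*B
L = -64/7 (L = -(2*(-4))²/7 = -⅐*(-8)² = -⅐*64 = -64/7 ≈ -9.1429)
S(z) = -3 + 2*z² (S(z) = (z² + z*z) - 3 = (z² + z²) - 3 = 2*z² - 3 = -3 + 2*z²)
Q(M) = 49/8045 (Q(M) = 1/(-3 + 2*(-64/7)²) = 1/(-3 + 2*(4096/49)) = 1/(-3 + 8192/49) = 1/(8045/49) = 49/8045)
1/Q(-74) = 1/(49/8045) = 8045/49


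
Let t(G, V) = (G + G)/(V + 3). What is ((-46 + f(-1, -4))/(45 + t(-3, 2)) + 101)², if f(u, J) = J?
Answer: 478253161/47961 ≈ 9971.7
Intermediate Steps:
t(G, V) = 2*G/(3 + V) (t(G, V) = (2*G)/(3 + V) = 2*G/(3 + V))
((-46 + f(-1, -4))/(45 + t(-3, 2)) + 101)² = ((-46 - 4)/(45 + 2*(-3)/(3 + 2)) + 101)² = (-50/(45 + 2*(-3)/5) + 101)² = (-50/(45 + 2*(-3)*(⅕)) + 101)² = (-50/(45 - 6/5) + 101)² = (-50/219/5 + 101)² = (-50*5/219 + 101)² = (-250/219 + 101)² = (21869/219)² = 478253161/47961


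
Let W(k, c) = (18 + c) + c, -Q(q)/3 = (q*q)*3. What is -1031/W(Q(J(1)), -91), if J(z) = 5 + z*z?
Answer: 1031/164 ≈ 6.2866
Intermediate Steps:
J(z) = 5 + z²
Q(q) = -9*q² (Q(q) = -3*q*q*3 = -3*q²*3 = -9*q²)
W(k, c) = 18 + 2*c
-1031/W(Q(J(1)), -91) = -1031/(18 + 2*(-91)) = -1031/(18 - 182) = -1031/(-164) = -1031*(-1/164) = 1031/164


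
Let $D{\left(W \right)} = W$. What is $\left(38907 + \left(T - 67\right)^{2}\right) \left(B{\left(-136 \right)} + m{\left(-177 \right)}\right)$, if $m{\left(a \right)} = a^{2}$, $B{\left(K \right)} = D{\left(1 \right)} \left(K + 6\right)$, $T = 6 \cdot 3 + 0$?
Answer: $1288768292$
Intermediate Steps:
$T = 18$ ($T = 18 + 0 = 18$)
$B{\left(K \right)} = 6 + K$ ($B{\left(K \right)} = 1 \left(K + 6\right) = 1 \left(6 + K\right) = 6 + K$)
$\left(38907 + \left(T - 67\right)^{2}\right) \left(B{\left(-136 \right)} + m{\left(-177 \right)}\right) = \left(38907 + \left(18 - 67\right)^{2}\right) \left(\left(6 - 136\right) + \left(-177\right)^{2}\right) = \left(38907 + \left(-49\right)^{2}\right) \left(-130 + 31329\right) = \left(38907 + 2401\right) 31199 = 41308 \cdot 31199 = 1288768292$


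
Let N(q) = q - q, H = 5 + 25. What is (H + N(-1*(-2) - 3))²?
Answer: 900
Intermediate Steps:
H = 30
N(q) = 0
(H + N(-1*(-2) - 3))² = (30 + 0)² = 30² = 900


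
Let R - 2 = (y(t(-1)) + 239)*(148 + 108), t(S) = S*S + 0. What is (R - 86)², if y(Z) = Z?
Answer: 3764558736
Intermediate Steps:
t(S) = S² (t(S) = S² + 0 = S²)
R = 61442 (R = 2 + ((-1)² + 239)*(148 + 108) = 2 + (1 + 239)*256 = 2 + 240*256 = 2 + 61440 = 61442)
(R - 86)² = (61442 - 86)² = 61356² = 3764558736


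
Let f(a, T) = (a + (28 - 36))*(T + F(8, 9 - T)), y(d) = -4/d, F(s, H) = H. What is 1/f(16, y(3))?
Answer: 1/72 ≈ 0.013889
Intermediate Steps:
f(a, T) = -72 + 9*a (f(a, T) = (a + (28 - 36))*(T + (9 - T)) = (a - 8)*9 = (-8 + a)*9 = -72 + 9*a)
1/f(16, y(3)) = 1/(-72 + 9*16) = 1/(-72 + 144) = 1/72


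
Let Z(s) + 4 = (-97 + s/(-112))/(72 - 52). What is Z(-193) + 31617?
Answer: 70802449/2240 ≈ 31608.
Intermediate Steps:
Z(s) = -177/20 - s/2240 (Z(s) = -4 + (-97 + s/(-112))/(72 - 52) = -4 + (-97 + s*(-1/112))/20 = -4 + (-97 - s/112)*(1/20) = -4 + (-97/20 - s/2240) = -177/20 - s/2240)
Z(-193) + 31617 = (-177/20 - 1/2240*(-193)) + 31617 = (-177/20 + 193/2240) + 31617 = -19631/2240 + 31617 = 70802449/2240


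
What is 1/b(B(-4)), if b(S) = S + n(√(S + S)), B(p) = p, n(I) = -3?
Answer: -⅐ ≈ -0.14286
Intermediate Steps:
b(S) = -3 + S (b(S) = S - 3 = -3 + S)
1/b(B(-4)) = 1/(-3 - 4) = 1/(-7) = -⅐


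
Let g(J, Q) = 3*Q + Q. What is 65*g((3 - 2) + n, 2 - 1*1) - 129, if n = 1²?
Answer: 131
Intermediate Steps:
n = 1
g(J, Q) = 4*Q
65*g((3 - 2) + n, 2 - 1*1) - 129 = 65*(4*(2 - 1*1)) - 129 = 65*(4*(2 - 1)) - 129 = 65*(4*1) - 129 = 65*4 - 129 = 260 - 129 = 131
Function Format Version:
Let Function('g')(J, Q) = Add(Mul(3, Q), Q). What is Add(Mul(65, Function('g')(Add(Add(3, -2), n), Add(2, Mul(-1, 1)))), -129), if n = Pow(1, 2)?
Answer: 131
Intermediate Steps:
n = 1
Function('g')(J, Q) = Mul(4, Q)
Add(Mul(65, Function('g')(Add(Add(3, -2), n), Add(2, Mul(-1, 1)))), -129) = Add(Mul(65, Mul(4, Add(2, Mul(-1, 1)))), -129) = Add(Mul(65, Mul(4, Add(2, -1))), -129) = Add(Mul(65, Mul(4, 1)), -129) = Add(Mul(65, 4), -129) = Add(260, -129) = 131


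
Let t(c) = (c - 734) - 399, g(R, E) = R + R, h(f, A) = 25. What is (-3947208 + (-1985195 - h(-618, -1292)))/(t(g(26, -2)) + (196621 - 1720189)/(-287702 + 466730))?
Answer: 88505893332/16254403 ≈ 5445.0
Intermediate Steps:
g(R, E) = 2*R
t(c) = -1133 + c (t(c) = (-734 + c) - 399 = -1133 + c)
(-3947208 + (-1985195 - h(-618, -1292)))/(t(g(26, -2)) + (196621 - 1720189)/(-287702 + 466730)) = (-3947208 + (-1985195 - 1*25))/((-1133 + 2*26) + (196621 - 1720189)/(-287702 + 466730)) = (-3947208 + (-1985195 - 25))/((-1133 + 52) - 1523568/179028) = (-3947208 - 1985220)/(-1081 - 1523568*1/179028) = -5932428/(-1081 - 126964/14919) = -5932428/(-16254403/14919) = -5932428*(-14919/16254403) = 88505893332/16254403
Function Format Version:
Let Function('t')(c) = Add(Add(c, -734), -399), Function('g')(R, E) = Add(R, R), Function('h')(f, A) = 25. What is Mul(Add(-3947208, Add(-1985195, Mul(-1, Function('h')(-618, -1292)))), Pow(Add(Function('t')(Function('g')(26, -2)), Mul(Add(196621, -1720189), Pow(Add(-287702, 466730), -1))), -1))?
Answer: Rational(88505893332, 16254403) ≈ 5445.0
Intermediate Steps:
Function('g')(R, E) = Mul(2, R)
Function('t')(c) = Add(-1133, c) (Function('t')(c) = Add(Add(-734, c), -399) = Add(-1133, c))
Mul(Add(-3947208, Add(-1985195, Mul(-1, Function('h')(-618, -1292)))), Pow(Add(Function('t')(Function('g')(26, -2)), Mul(Add(196621, -1720189), Pow(Add(-287702, 466730), -1))), -1)) = Mul(Add(-3947208, Add(-1985195, Mul(-1, 25))), Pow(Add(Add(-1133, Mul(2, 26)), Mul(Add(196621, -1720189), Pow(Add(-287702, 466730), -1))), -1)) = Mul(Add(-3947208, Add(-1985195, -25)), Pow(Add(Add(-1133, 52), Mul(-1523568, Pow(179028, -1))), -1)) = Mul(Add(-3947208, -1985220), Pow(Add(-1081, Mul(-1523568, Rational(1, 179028))), -1)) = Mul(-5932428, Pow(Add(-1081, Rational(-126964, 14919)), -1)) = Mul(-5932428, Pow(Rational(-16254403, 14919), -1)) = Mul(-5932428, Rational(-14919, 16254403)) = Rational(88505893332, 16254403)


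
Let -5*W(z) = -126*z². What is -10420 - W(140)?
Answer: -504340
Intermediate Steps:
W(z) = 126*z²/5 (W(z) = -(-126)*z²/5 = 126*z²/5)
-10420 - W(140) = -10420 - 126*140²/5 = -10420 - 126*19600/5 = -10420 - 1*493920 = -10420 - 493920 = -504340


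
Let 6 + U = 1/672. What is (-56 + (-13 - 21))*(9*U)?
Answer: 544185/112 ≈ 4858.8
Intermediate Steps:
U = -4031/672 (U = -6 + 1/672 = -4031/672 ≈ -5.9985)
(-56 + (-13 - 21))*(9*U) = (-56 + (-13 - 21))*(9*(-4031/672)) = (-56 - 34)*(-12093/224) = -90*(-12093/224) = 544185/112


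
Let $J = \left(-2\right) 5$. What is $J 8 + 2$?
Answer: $-78$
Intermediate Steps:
$J = -10$
$J 8 + 2 = \left(-10\right) 8 + 2 = -80 + 2 = -78$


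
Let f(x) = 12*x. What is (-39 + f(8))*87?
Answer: 4959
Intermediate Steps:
(-39 + f(8))*87 = (-39 + 12*8)*87 = (-39 + 96)*87 = 57*87 = 4959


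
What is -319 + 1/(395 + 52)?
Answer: -142592/447 ≈ -319.00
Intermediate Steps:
-319 + 1/(395 + 52) = -319 + 1/447 = -142592/447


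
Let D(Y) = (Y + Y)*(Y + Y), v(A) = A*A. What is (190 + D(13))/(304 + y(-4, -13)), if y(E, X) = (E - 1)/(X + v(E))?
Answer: 2598/907 ≈ 2.8644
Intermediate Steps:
v(A) = A**2
D(Y) = 4*Y**2 (D(Y) = (2*Y)*(2*Y) = 4*Y**2)
y(E, X) = (-1 + E)/(X + E**2) (y(E, X) = (E - 1)/(X + E**2) = (-1 + E)/(X + E**2))
(190 + D(13))/(304 + y(-4, -13)) = (190 + 4*13**2)/(304 + (-1 - 4)/(-13 + (-4)**2)) = (190 + 4*169)/(304 - 5/(-13 + 16)) = (190 + 676)/(304 - 5/3) = 866/(304 + (1/3)*(-5)) = 866/(304 - 5/3) = 866/(907/3) = 866*(3/907) = 2598/907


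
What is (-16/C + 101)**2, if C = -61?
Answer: 38155329/3721 ≈ 10254.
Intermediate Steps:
(-16/C + 101)**2 = (-16/(-61) + 101)**2 = (-16*(-1/61) + 101)**2 = (16/61 + 101)**2 = (6177/61)**2 = 38155329/3721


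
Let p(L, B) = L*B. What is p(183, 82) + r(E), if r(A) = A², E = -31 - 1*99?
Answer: 31906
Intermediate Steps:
p(L, B) = B*L
E = -130 (E = -31 - 99 = -130)
p(183, 82) + r(E) = 82*183 + (-130)² = 15006 + 16900 = 31906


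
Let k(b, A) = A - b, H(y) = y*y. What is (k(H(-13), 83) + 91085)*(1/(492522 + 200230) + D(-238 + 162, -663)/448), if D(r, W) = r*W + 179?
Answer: 199233158457573/19397056 ≈ 1.0271e+7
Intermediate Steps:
H(y) = y²
D(r, W) = 179 + W*r (D(r, W) = W*r + 179 = 179 + W*r)
(k(H(-13), 83) + 91085)*(1/(492522 + 200230) + D(-238 + 162, -663)/448) = ((83 - 1*(-13)²) + 91085)*(1/(492522 + 200230) + (179 - 663*(-238 + 162))/448) = ((83 - 1*169) + 91085)*(1/692752 + (179 - 663*(-76))*(1/448)) = ((83 - 169) + 91085)*(1/692752 + (179 + 50388)*(1/448)) = (-86 + 91085)*(1/692752 + 50567*(1/448)) = 90999*(1/692752 + 50567/448) = 90999*(2189399427/19397056) = 199233158457573/19397056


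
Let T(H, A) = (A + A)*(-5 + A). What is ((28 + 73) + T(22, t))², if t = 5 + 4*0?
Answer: 10201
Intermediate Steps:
t = 5 (t = 5 + 0 = 5)
T(H, A) = 2*A*(-5 + A) (T(H, A) = (2*A)*(-5 + A) = 2*A*(-5 + A))
((28 + 73) + T(22, t))² = ((28 + 73) + 2*5*(-5 + 5))² = (101 + 2*5*0)² = (101 + 0)² = 101² = 10201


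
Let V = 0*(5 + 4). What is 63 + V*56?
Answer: 63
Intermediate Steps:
V = 0 (V = 0*9 = 0)
63 + V*56 = 63 + 0*56 = 63 + 0 = 63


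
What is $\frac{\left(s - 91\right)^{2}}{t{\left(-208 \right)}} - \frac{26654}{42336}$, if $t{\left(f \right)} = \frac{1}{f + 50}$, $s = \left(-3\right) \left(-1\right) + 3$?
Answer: $- \frac{24164343727}{21168} \approx -1.1416 \cdot 10^{6}$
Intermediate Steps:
$s = 6$ ($s = 3 + 3 = 6$)
$t{\left(f \right)} = \frac{1}{50 + f}$
$\frac{\left(s - 91\right)^{2}}{t{\left(-208 \right)}} - \frac{26654}{42336} = \frac{\left(6 - 91\right)^{2}}{\frac{1}{50 - 208}} - \frac{26654}{42336} = \frac{\left(-85\right)^{2}}{\frac{1}{-158}} - \frac{13327}{21168} = \frac{7225}{- \frac{1}{158}} - \frac{13327}{21168} = 7225 \left(-158\right) - \frac{13327}{21168} = -1141550 - \frac{13327}{21168} = - \frac{24164343727}{21168}$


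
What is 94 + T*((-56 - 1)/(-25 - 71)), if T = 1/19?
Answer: 3009/32 ≈ 94.031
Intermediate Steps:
T = 1/19 ≈ 0.052632
94 + T*((-56 - 1)/(-25 - 71)) = 94 + ((-56 - 1)/(-25 - 71))/19 = 94 + (-57/(-96))/19 = 94 + (-57*(-1/96))/19 = 94 + (1/19)*(19/32) = 94 + 1/32 = 3009/32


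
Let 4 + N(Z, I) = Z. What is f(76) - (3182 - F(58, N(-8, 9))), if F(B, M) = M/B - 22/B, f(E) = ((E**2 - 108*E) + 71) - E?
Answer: -162968/29 ≈ -5619.6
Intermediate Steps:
N(Z, I) = -4 + Z
f(E) = 71 + E**2 - 109*E (f(E) = (71 + E**2 - 108*E) - E = 71 + E**2 - 109*E)
F(B, M) = -22/B + M/B
f(76) - (3182 - F(58, N(-8, 9))) = (71 + 76**2 - 109*76) - (3182 - (-22 + (-4 - 8))/58) = (71 + 5776 - 8284) - (3182 - (-22 - 12)/58) = -2437 - (3182 - (-34)/58) = -2437 - (3182 - 1*(-17/29)) = -2437 - (3182 + 17/29) = -2437 - 1*92295/29 = -2437 - 92295/29 = -162968/29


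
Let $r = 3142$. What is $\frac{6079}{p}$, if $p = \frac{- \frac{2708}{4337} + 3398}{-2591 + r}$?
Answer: $\frac{14526907273}{14734418} \approx 985.92$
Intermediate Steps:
$p = \frac{14734418}{2389687}$ ($p = \frac{- \frac{2708}{4337} + 3398}{-2591 + 3142} = \frac{\left(-2708\right) \frac{1}{4337} + 3398}{551} = \left(- \frac{2708}{4337} + 3398\right) \frac{1}{551} = \frac{14734418}{4337} \cdot \frac{1}{551} = \frac{14734418}{2389687} \approx 6.1658$)
$\frac{6079}{p} = \frac{6079}{\frac{14734418}{2389687}} = 6079 \cdot \frac{2389687}{14734418} = \frac{14526907273}{14734418}$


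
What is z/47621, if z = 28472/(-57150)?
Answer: -14236/1360770075 ≈ -1.0462e-5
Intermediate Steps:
z = -14236/28575 (z = 28472*(-1/57150) = -14236/28575 ≈ -0.49820)
z/47621 = -14236/28575/47621 = -14236/28575*1/47621 = -14236/1360770075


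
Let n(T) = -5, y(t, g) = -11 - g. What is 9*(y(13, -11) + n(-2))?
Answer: -45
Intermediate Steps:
9*(y(13, -11) + n(-2)) = 9*((-11 - 1*(-11)) - 5) = 9*((-11 + 11) - 5) = 9*(0 - 5) = 9*(-5) = -45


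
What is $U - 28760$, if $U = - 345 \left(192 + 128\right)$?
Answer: $-139160$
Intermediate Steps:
$U = -110400$ ($U = \left(-345\right) 320 = -110400$)
$U - 28760 = -110400 - 28760 = -139160$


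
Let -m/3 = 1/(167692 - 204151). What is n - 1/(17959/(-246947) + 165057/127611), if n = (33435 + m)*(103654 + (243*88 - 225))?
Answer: 650323398452767957147813/155836156936530 ≈ 4.1731e+9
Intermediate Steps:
m = 1/12153 (m = -3/(167692 - 204151) = -3/(-36459) = -3*(-1/36459) = 1/12153 ≈ 8.2284e-5)
n = 50715959751028/12153 (n = (33435 + 1/12153)*(103654 + (243*88 - 225)) = 406335556*(103654 + (21384 - 225))/12153 = 406335556*(103654 + 21159)/12153 = (406335556/12153)*124813 = 50715959751028/12153 ≈ 4.1731e+9)
n - 1/(17959/(-246947) + 165057/127611) = 50715959751028/12153 - 1/(17959/(-246947) + 165057/127611) = 50715959751028/12153 - 1/(17959*(-1/246947) + 165057*(1/127611)) = 50715959751028/12153 - 1/(-17959/246947 + 55019/42537) = 50715959751028/12153 - 1/12822855010/10504384539 = 50715959751028/12153 - 1*10504384539/12822855010 = 50715959751028/12153 - 10504384539/12822855010 = 650323398452767957147813/155836156936530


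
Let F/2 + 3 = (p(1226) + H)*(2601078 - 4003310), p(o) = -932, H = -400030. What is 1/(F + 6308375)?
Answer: 1/1124489802737 ≈ 8.8929e-13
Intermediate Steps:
F = 1124483494362 (F = -6 + 2*((-932 - 400030)*(2601078 - 4003310)) = -6 + 2*(-400962*(-1402232)) = -6 + 2*562241747184 = -6 + 1124483494368 = 1124483494362)
1/(F + 6308375) = 1/(1124483494362 + 6308375) = 1/1124489802737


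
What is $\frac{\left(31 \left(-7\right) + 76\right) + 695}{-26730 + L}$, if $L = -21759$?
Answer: $- \frac{554}{48489} \approx -0.011425$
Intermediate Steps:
$\frac{\left(31 \left(-7\right) + 76\right) + 695}{-26730 + L} = \frac{\left(31 \left(-7\right) + 76\right) + 695}{-26730 - 21759} = \frac{\left(-217 + 76\right) + 695}{-48489} = \left(-141 + 695\right) \left(- \frac{1}{48489}\right) = 554 \left(- \frac{1}{48489}\right) = - \frac{554}{48489}$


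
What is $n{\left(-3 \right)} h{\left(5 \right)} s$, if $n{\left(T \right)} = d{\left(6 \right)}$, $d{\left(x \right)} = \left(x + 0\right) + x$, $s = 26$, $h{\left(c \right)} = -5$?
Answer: $-1560$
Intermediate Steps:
$d{\left(x \right)} = 2 x$ ($d{\left(x \right)} = x + x = 2 x$)
$n{\left(T \right)} = 12$ ($n{\left(T \right)} = 2 \cdot 6 = 12$)
$n{\left(-3 \right)} h{\left(5 \right)} s = 12 \left(-5\right) 26 = \left(-60\right) 26 = -1560$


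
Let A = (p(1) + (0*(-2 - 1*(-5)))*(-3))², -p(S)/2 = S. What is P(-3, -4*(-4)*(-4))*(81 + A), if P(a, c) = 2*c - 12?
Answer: -11900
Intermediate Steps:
p(S) = -2*S
A = 4 (A = (-2*1 + (0*(-2 - 1*(-5)))*(-3))² = (-2 + (0*(-2 + 5))*(-3))² = (-2 + (0*3)*(-3))² = (-2 + 0*(-3))² = (-2 + 0)² = (-2)² = 4)
P(a, c) = -12 + 2*c
P(-3, -4*(-4)*(-4))*(81 + A) = (-12 + 2*(-4*(-4)*(-4)))*(81 + 4) = (-12 + 2*(16*(-4)))*85 = (-12 + 2*(-64))*85 = (-12 - 128)*85 = -140*85 = -11900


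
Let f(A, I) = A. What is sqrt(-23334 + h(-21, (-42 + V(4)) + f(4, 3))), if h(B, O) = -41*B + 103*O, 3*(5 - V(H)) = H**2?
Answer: 4*I*sqrt(14862)/3 ≈ 162.55*I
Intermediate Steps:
V(H) = 5 - H**2/3
sqrt(-23334 + h(-21, (-42 + V(4)) + f(4, 3))) = sqrt(-23334 + (-41*(-21) + 103*((-42 + (5 - 1/3*4**2)) + 4))) = sqrt(-23334 + (861 + 103*((-42 + (5 - 1/3*16)) + 4))) = sqrt(-23334 + (861 + 103*((-42 + (5 - 16/3)) + 4))) = sqrt(-23334 + (861 + 103*((-42 - 1/3) + 4))) = sqrt(-23334 + (861 + 103*(-127/3 + 4))) = sqrt(-23334 + (861 + 103*(-115/3))) = sqrt(-23334 + (861 - 11845/3)) = sqrt(-23334 - 9262/3) = sqrt(-79264/3) = 4*I*sqrt(14862)/3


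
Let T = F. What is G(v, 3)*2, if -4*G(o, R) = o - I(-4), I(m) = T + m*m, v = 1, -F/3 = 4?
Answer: 3/2 ≈ 1.5000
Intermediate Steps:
F = -12 (F = -3*4 = -12)
T = -12
I(m) = -12 + m**2 (I(m) = -12 + m*m = -12 + m**2)
G(o, R) = 1 - o/4 (G(o, R) = -(o - (-12 + (-4)**2))/4 = -(o - (-12 + 16))/4 = -(o - 1*4)/4 = -(o - 4)/4 = -(-4 + o)/4 = 1 - o/4)
G(v, 3)*2 = (1 - 1/4*1)*2 = (1 - 1/4)*2 = (3/4)*2 = 3/2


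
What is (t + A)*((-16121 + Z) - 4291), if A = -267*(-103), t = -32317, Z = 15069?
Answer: 25731888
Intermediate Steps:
A = 27501
(t + A)*((-16121 + Z) - 4291) = (-32317 + 27501)*((-16121 + 15069) - 4291) = -4816*(-1052 - 4291) = -4816*(-5343) = 25731888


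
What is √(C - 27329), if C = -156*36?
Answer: I*√32945 ≈ 181.51*I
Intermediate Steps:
C = -5616
√(C - 27329) = √(-5616 - 27329) = √(-32945) = I*√32945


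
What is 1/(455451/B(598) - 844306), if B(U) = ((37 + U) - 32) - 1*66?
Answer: -179/150978957 ≈ -1.1856e-6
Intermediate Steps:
B(U) = -61 + U (B(U) = (5 + U) - 66 = -61 + U)
1/(455451/B(598) - 844306) = 1/(455451/(-61 + 598) - 844306) = 1/(455451/537 - 844306) = 1/(455451*(1/537) - 844306) = 1/(151817/179 - 844306) = 1/(-150978957/179) = -179/150978957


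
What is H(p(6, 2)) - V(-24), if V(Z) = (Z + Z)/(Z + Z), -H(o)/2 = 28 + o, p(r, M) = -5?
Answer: -47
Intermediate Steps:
H(o) = -56 - 2*o (H(o) = -2*(28 + o) = -56 - 2*o)
V(Z) = 1 (V(Z) = (2*Z)/((2*Z)) = (2*Z)*(1/(2*Z)) = 1)
H(p(6, 2)) - V(-24) = (-56 - 2*(-5)) - 1*1 = (-56 + 10) - 1 = -46 - 1 = -47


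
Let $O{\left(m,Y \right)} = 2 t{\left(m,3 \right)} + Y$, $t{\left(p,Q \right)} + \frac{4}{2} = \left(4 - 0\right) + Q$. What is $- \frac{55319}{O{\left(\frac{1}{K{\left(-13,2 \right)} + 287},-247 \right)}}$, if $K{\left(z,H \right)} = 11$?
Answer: $\frac{55319}{237} \approx 233.41$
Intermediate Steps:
$t{\left(p,Q \right)} = 2 + Q$ ($t{\left(p,Q \right)} = -2 + \left(\left(4 - 0\right) + Q\right) = -2 + \left(\left(4 + 0\right) + Q\right) = -2 + \left(4 + Q\right) = 2 + Q$)
$O{\left(m,Y \right)} = 10 + Y$ ($O{\left(m,Y \right)} = 2 \left(2 + 3\right) + Y = 2 \cdot 5 + Y = 10 + Y$)
$- \frac{55319}{O{\left(\frac{1}{K{\left(-13,2 \right)} + 287},-247 \right)}} = - \frac{55319}{10 - 247} = - \frac{55319}{-237} = \left(-55319\right) \left(- \frac{1}{237}\right) = \frac{55319}{237}$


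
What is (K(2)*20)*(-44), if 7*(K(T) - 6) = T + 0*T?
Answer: -38720/7 ≈ -5531.4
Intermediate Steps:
K(T) = 6 + T/7 (K(T) = 6 + (T + 0*T)/7 = 6 + (T + 0)/7 = 6 + T/7)
(K(2)*20)*(-44) = ((6 + (⅐)*2)*20)*(-44) = ((6 + 2/7)*20)*(-44) = ((44/7)*20)*(-44) = (880/7)*(-44) = -38720/7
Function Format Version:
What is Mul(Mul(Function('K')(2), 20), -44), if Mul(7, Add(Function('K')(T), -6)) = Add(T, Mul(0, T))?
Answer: Rational(-38720, 7) ≈ -5531.4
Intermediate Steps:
Function('K')(T) = Add(6, Mul(Rational(1, 7), T)) (Function('K')(T) = Add(6, Mul(Rational(1, 7), Add(T, Mul(0, T)))) = Add(6, Mul(Rational(1, 7), Add(T, 0))) = Add(6, Mul(Rational(1, 7), T)))
Mul(Mul(Function('K')(2), 20), -44) = Mul(Mul(Add(6, Mul(Rational(1, 7), 2)), 20), -44) = Mul(Mul(Add(6, Rational(2, 7)), 20), -44) = Mul(Mul(Rational(44, 7), 20), -44) = Mul(Rational(880, 7), -44) = Rational(-38720, 7)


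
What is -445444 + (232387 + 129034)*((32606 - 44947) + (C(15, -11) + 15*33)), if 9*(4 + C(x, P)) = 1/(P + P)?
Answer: -848090651633/198 ≈ -4.2833e+9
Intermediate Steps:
C(x, P) = -4 + 1/(18*P) (C(x, P) = -4 + 1/(9*(P + P)) = -4 + 1/(9*((2*P))) = -4 + (1/(2*P))/9 = -4 + 1/(18*P))
-445444 + (232387 + 129034)*((32606 - 44947) + (C(15, -11) + 15*33)) = -445444 + (232387 + 129034)*((32606 - 44947) + ((-4 + (1/18)/(-11)) + 15*33)) = -445444 + 361421*(-12341 + ((-4 + (1/18)*(-1/11)) + 495)) = -445444 + 361421*(-12341 + ((-4 - 1/198) + 495)) = -445444 + 361421*(-12341 + (-793/198 + 495)) = -445444 + 361421*(-12341 + 97217/198) = -445444 + 361421*(-2346301/198) = -445444 - 848002453721/198 = -848090651633/198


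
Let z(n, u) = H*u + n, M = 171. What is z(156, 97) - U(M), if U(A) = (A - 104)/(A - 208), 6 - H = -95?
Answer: 368328/37 ≈ 9954.8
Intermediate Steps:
H = 101 (H = 6 - 1*(-95) = 6 + 95 = 101)
z(n, u) = n + 101*u (z(n, u) = 101*u + n = n + 101*u)
U(A) = (-104 + A)/(-208 + A)
z(156, 97) - U(M) = (156 + 101*97) - (-104 + 171)/(-208 + 171) = (156 + 9797) - 67/(-37) = 9953 - (-1)*67/37 = 9953 - 1*(-67/37) = 9953 + 67/37 = 368328/37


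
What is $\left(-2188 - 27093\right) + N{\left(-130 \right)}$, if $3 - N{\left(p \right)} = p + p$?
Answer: $-29018$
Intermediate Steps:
$N{\left(p \right)} = 3 - 2 p$ ($N{\left(p \right)} = 3 - \left(p + p\right) = 3 - 2 p$)
$\left(-2188 - 27093\right) + N{\left(-130 \right)} = \left(-2188 - 27093\right) + \left(3 - -260\right) = -29281 + \left(3 + 260\right) = -29281 + 263 = -29018$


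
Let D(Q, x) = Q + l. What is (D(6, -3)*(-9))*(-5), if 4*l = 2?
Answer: 585/2 ≈ 292.50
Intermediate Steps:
l = ½ (l = (¼)*2 = ½ ≈ 0.50000)
D(Q, x) = ½ + Q (D(Q, x) = Q + ½ = ½ + Q)
(D(6, -3)*(-9))*(-5) = ((½ + 6)*(-9))*(-5) = ((13/2)*(-9))*(-5) = -117/2*(-5) = 585/2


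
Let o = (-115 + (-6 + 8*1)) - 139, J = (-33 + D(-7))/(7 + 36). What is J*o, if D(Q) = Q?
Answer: 10080/43 ≈ 234.42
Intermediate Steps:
J = -40/43 (J = (-33 - 7)/(7 + 36) = -40/43 ≈ -0.93023)
o = -252 (o = (-115 + (-6 + 8)) - 139 = (-115 + 2) - 139 = -113 - 139 = -252)
J*o = -40/43*(-252) = 10080/43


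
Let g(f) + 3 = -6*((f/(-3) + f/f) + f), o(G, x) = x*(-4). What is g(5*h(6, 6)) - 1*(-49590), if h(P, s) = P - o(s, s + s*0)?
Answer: 48981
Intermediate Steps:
o(G, x) = -4*x
h(P, s) = P + 4*s (h(P, s) = P - (-4)*(s + s*0) = P - (-4)*(s + 0) = P - (-4)*s = P + 4*s)
g(f) = -9 - 4*f (g(f) = -3 - 6*((f/(-3) + f/f) + f) = -3 - 6*((f*(-⅓) + 1) + f) = -3 - 6*((-f/3 + 1) + f) = -3 - 6*((1 - f/3) + f) = -3 - 6*(1 + 2*f/3) = -3 + (-6 - 4*f) = -9 - 4*f)
g(5*h(6, 6)) - 1*(-49590) = (-9 - 20*(6 + 4*6)) - 1*(-49590) = (-9 - 20*(6 + 24)) + 49590 = (-9 - 20*30) + 49590 = (-9 - 4*150) + 49590 = (-9 - 600) + 49590 = -609 + 49590 = 48981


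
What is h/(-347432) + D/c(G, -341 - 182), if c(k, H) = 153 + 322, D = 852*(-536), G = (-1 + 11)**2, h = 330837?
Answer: -158819613879/165030200 ≈ -962.37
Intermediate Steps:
G = 100 (G = 10**2 = 100)
D = -456672
c(k, H) = 475
h/(-347432) + D/c(G, -341 - 182) = 330837/(-347432) - 456672/475 = 330837*(-1/347432) - 456672*1/475 = -330837/347432 - 456672/475 = -158819613879/165030200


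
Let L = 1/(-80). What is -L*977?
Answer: 977/80 ≈ 12.212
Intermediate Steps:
L = -1/80 ≈ -0.012500
-L*977 = -(-1)*977/80 = -1*(-977/80) = 977/80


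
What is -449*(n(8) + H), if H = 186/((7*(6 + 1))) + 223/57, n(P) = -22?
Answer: 17922733/2793 ≈ 6417.0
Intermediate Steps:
H = 21529/2793 (H = 186/((7*7)) + 223*(1/57) = 186/49 + 223/57 = 21529/2793 ≈ 7.7082)
-449*(n(8) + H) = -449*(-22 + 21529/2793) = -449*(-39917/2793) = 17922733/2793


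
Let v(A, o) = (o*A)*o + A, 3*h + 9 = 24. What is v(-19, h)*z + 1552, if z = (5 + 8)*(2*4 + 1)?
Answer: -56246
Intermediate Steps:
h = 5 (h = -3 + (⅓)*24 = -3 + 8 = 5)
v(A, o) = A + A*o² (v(A, o) = (A*o)*o + A = A*o² + A = A + A*o²)
z = 117 (z = 13*(8 + 1) = 13*9 = 117)
v(-19, h)*z + 1552 = -19*(1 + 5²)*117 + 1552 = -19*(1 + 25)*117 + 1552 = -19*26*117 + 1552 = -494*117 + 1552 = -57798 + 1552 = -56246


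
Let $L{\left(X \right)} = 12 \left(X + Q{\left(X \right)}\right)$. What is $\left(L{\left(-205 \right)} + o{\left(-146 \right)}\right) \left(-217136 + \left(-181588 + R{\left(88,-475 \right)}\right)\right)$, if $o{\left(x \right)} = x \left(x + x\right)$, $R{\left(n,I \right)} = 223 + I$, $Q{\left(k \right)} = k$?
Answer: $-15046182912$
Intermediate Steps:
$o{\left(x \right)} = 2 x^{2}$ ($o{\left(x \right)} = x 2 x = 2 x^{2}$)
$L{\left(X \right)} = 24 X$ ($L{\left(X \right)} = 12 \left(X + X\right) = 12 \cdot 2 X = 24 X$)
$\left(L{\left(-205 \right)} + o{\left(-146 \right)}\right) \left(-217136 + \left(-181588 + R{\left(88,-475 \right)}\right)\right) = \left(24 \left(-205\right) + 2 \left(-146\right)^{2}\right) \left(-217136 + \left(-181588 + \left(223 - 475\right)\right)\right) = \left(-4920 + 2 \cdot 21316\right) \left(-217136 - 181840\right) = \left(-4920 + 42632\right) \left(-217136 - 181840\right) = 37712 \left(-398976\right) = -15046182912$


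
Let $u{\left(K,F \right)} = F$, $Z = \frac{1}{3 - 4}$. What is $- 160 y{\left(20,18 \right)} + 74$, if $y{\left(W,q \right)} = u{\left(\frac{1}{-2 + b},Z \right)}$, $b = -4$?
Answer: $234$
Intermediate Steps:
$Z = -1$ ($Z = \frac{1}{-1} = -1$)
$y{\left(W,q \right)} = -1$
$- 160 y{\left(20,18 \right)} + 74 = \left(-160\right) \left(-1\right) + 74 = 160 + 74 = 234$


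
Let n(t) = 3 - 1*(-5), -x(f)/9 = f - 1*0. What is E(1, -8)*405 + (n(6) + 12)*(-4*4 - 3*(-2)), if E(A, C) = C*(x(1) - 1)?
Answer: 32200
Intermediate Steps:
x(f) = -9*f (x(f) = -9*(f - 1*0) = -9*(f + 0) = -9*f)
n(t) = 8 (n(t) = 3 + 5 = 8)
E(A, C) = -10*C (E(A, C) = C*(-9*1 - 1) = C*(-9 - 1) = C*(-10) = -10*C)
E(1, -8)*405 + (n(6) + 12)*(-4*4 - 3*(-2)) = -10*(-8)*405 + (8 + 12)*(-4*4 - 3*(-2)) = 80*405 + 20*(-16 + 6) = 32400 + 20*(-10) = 32400 - 200 = 32200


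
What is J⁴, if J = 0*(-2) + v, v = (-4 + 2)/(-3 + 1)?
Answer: 1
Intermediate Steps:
v = 1 (v = -2/(-2) = -2*(-½) = 1)
J = 1 (J = 0*(-2) + 1 = 0 + 1 = 1)
J⁴ = 1⁴ = 1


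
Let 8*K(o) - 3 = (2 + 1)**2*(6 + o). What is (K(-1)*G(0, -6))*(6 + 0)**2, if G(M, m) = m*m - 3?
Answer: 7128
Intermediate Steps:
G(M, m) = -3 + m**2 (G(M, m) = m**2 - 3 = -3 + m**2)
K(o) = 57/8 + 9*o/8 (K(o) = 3/8 + ((2 + 1)**2*(6 + o))/8 = 3/8 + (3**2*(6 + o))/8 = 3/8 + (9*(6 + o))/8 = 3/8 + (54 + 9*o)/8 = 3/8 + (27/4 + 9*o/8) = 57/8 + 9*o/8)
(K(-1)*G(0, -6))*(6 + 0)**2 = ((57/8 + (9/8)*(-1))*(-3 + (-6)**2))*(6 + 0)**2 = ((57/8 - 9/8)*(-3 + 36))*6**2 = (6*33)*36 = 198*36 = 7128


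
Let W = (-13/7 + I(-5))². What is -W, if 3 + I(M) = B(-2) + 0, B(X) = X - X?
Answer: -1156/49 ≈ -23.592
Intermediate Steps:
B(X) = 0
I(M) = -3 (I(M) = -3 + (0 + 0) = -3 + 0 = -3)
W = 1156/49 (W = (-13/7 - 3)² = (-34/7)² = 1156/49 ≈ 23.592)
-W = -1*1156/49 = -1156/49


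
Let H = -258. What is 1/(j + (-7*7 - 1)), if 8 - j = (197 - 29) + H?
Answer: 1/48 ≈ 0.020833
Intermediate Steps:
j = 98 (j = 8 - ((197 - 29) - 258) = 8 - (168 - 258) = 8 - 1*(-90) = 8 + 90 = 98)
1/(j + (-7*7 - 1)) = 1/(98 + (-7*7 - 1)) = 1/(98 + (-49 - 1)) = 1/(98 - 50) = 1/48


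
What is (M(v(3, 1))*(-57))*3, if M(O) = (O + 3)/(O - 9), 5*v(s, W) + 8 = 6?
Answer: 2223/47 ≈ 47.298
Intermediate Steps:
v(s, W) = -2/5 (v(s, W) = -8/5 + (1/5)*6 = -8/5 + 6/5 = -2/5)
M(O) = (3 + O)/(-9 + O)
(M(v(3, 1))*(-57))*3 = (((3 - 2/5)/(-9 - 2/5))*(-57))*3 = (((13/5)/(-47/5))*(-57))*3 = (-5/47*13/5*(-57))*3 = -13/47*(-57)*3 = (741/47)*3 = 2223/47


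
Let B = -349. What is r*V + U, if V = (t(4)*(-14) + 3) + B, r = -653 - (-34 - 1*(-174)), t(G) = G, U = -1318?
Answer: 317468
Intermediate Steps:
r = -793 (r = -653 - (-34 + 174) = -653 - 1*140 = -653 - 140 = -793)
V = -402 (V = (4*(-14) + 3) - 349 = (-56 + 3) - 349 = -53 - 349 = -402)
r*V + U = -793*(-402) - 1318 = 318786 - 1318 = 317468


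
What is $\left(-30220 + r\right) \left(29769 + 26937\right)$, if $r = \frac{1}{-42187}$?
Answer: $- \frac{72293977041546}{42187} \approx -1.7137 \cdot 10^{9}$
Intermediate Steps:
$r = - \frac{1}{42187} \approx -2.3704 \cdot 10^{-5}$
$\left(-30220 + r\right) \left(29769 + 26937\right) = \left(-30220 - \frac{1}{42187}\right) \left(29769 + 26937\right) = \left(- \frac{1274891141}{42187}\right) 56706 = - \frac{72293977041546}{42187}$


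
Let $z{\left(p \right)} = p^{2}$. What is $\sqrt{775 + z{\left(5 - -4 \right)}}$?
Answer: $2 \sqrt{214} \approx 29.257$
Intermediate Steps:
$\sqrt{775 + z{\left(5 - -4 \right)}} = \sqrt{775 + \left(5 - -4\right)^{2}} = \sqrt{775 + \left(5 + 4\right)^{2}} = \sqrt{775 + 9^{2}} = \sqrt{775 + 81} = \sqrt{856} = 2 \sqrt{214}$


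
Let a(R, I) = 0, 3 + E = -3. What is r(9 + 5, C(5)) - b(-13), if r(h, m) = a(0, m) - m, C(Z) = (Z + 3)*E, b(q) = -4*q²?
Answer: 724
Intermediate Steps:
E = -6 (E = -3 - 3 = -6)
C(Z) = -18 - 6*Z (C(Z) = (Z + 3)*(-6) = (3 + Z)*(-6) = -18 - 6*Z)
r(h, m) = -m (r(h, m) = 0 - m = -m)
r(9 + 5, C(5)) - b(-13) = -(-18 - 6*5) - (-4)*(-13)² = -(-18 - 30) - (-4)*169 = -1*(-48) - 1*(-676) = 48 + 676 = 724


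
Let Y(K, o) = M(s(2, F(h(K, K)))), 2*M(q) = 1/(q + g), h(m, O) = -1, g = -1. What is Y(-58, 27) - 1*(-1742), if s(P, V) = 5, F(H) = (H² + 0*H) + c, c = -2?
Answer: 13937/8 ≈ 1742.1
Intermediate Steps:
F(H) = -2 + H² (F(H) = (H² + 0*H) - 2 = (H² + 0) - 2 = H² - 2 = -2 + H²)
M(q) = 1/(2*(-1 + q)) (M(q) = 1/(2*(q - 1)) = 1/(2*(-1 + q)))
Y(K, o) = ⅛ (Y(K, o) = 1/(2*(-1 + 5)) = (½)/4 = (½)*(¼) = ⅛)
Y(-58, 27) - 1*(-1742) = ⅛ - 1*(-1742) = ⅛ + 1742 = 13937/8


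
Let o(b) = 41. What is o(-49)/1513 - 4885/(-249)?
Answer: 7401214/376737 ≈ 19.646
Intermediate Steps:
o(-49)/1513 - 4885/(-249) = 41/1513 - 4885/(-249) = 41*(1/1513) - 4885*(-1/249) = 41/1513 + 4885/249 = 7401214/376737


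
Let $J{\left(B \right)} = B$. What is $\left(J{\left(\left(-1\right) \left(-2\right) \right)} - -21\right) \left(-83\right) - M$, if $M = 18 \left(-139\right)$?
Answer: $593$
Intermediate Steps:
$M = -2502$
$\left(J{\left(\left(-1\right) \left(-2\right) \right)} - -21\right) \left(-83\right) - M = \left(\left(-1\right) \left(-2\right) - -21\right) \left(-83\right) - -2502 = \left(2 + 21\right) \left(-83\right) + 2502 = 23 \left(-83\right) + 2502 = -1909 + 2502 = 593$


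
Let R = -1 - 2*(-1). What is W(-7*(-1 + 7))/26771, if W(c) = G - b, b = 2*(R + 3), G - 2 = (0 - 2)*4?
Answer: -14/26771 ≈ -0.00052295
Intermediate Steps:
R = 1 (R = -1 + 2 = 1)
G = -6 (G = 2 + (0 - 2)*4 = 2 - 2*4 = 2 - 8 = -6)
b = 8 (b = 2*(1 + 3) = 2*4 = 8)
W(c) = -14 (W(c) = -6 - 1*8 = -6 - 8 = -14)
W(-7*(-1 + 7))/26771 = -14/26771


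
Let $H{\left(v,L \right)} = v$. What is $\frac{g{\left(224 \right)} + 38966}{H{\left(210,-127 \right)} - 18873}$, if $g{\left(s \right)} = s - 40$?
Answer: $- \frac{13050}{6221} \approx -2.0977$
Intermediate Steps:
$g{\left(s \right)} = -40 + s$
$\frac{g{\left(224 \right)} + 38966}{H{\left(210,-127 \right)} - 18873} = \frac{\left(-40 + 224\right) + 38966}{210 - 18873} = \frac{184 + 38966}{-18663} = 39150 \left(- \frac{1}{18663}\right) = - \frac{13050}{6221}$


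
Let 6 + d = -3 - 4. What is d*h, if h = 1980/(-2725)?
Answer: 5148/545 ≈ 9.4459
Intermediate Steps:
d = -13 (d = -6 + (-3 - 4) = -6 - 7 = -13)
h = -396/545 (h = 1980*(-1/2725) = -396/545 ≈ -0.72661)
d*h = -13*(-396/545) = 5148/545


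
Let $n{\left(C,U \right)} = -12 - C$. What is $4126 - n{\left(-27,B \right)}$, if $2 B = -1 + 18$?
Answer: $4111$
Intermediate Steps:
$B = \frac{17}{2}$ ($B = \frac{-1 + 18}{2} = \frac{1}{2} \cdot 17 = \frac{17}{2} \approx 8.5$)
$4126 - n{\left(-27,B \right)} = 4126 - \left(-12 - -27\right) = 4126 - \left(-12 + 27\right) = 4126 - 15 = 4111$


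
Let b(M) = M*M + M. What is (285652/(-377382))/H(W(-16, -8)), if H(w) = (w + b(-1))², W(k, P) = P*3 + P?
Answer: -71413/96609792 ≈ -0.00073919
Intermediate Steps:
W(k, P) = 4*P (W(k, P) = 3*P + P = 4*P)
b(M) = M + M² (b(M) = M² + M = M + M²)
H(w) = w² (H(w) = (w - (1 - 1))² = (w - 1*0)² = (w + 0)² = w²)
(285652/(-377382))/H(W(-16, -8)) = (285652/(-377382))/((4*(-8))²) = (285652*(-1/377382))/((-32)²) = -142826/188691/1024 = -142826/188691*1/1024 = -71413/96609792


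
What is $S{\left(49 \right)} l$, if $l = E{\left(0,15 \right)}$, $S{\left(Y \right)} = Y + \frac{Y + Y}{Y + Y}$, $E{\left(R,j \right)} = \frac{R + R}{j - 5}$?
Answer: $0$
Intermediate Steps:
$E{\left(R,j \right)} = \frac{2 R}{-5 + j}$
$S{\left(Y \right)} = 1 + Y$ ($S{\left(Y \right)} = Y + \frac{2 Y}{2 Y} = Y + 2 Y \frac{1}{2 Y} = Y + 1 = 1 + Y$)
$l = 0$ ($l = 2 \cdot 0 \frac{1}{-5 + 15} = 2 \cdot 0 \cdot \frac{1}{10} = 0$)
$S{\left(49 \right)} l = \left(1 + 49\right) 0 = 50 \cdot 0 = 0$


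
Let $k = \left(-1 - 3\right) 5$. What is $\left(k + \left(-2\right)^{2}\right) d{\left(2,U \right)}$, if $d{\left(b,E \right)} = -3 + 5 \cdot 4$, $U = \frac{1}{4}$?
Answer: $-272$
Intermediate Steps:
$U = \frac{1}{4} \approx 0.25$
$d{\left(b,E \right)} = 17$ ($d{\left(b,E \right)} = -3 + 20 = 17$)
$k = -20$ ($k = \left(-4\right) 5 = -20$)
$\left(k + \left(-2\right)^{2}\right) d{\left(2,U \right)} = \left(-20 + \left(-2\right)^{2}\right) 17 = \left(-20 + 4\right) 17 = \left(-16\right) 17 = -272$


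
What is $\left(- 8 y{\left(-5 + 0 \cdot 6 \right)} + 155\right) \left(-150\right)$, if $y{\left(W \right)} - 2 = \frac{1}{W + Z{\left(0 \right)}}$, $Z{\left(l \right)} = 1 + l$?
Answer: $-21150$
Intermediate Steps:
$y{\left(W \right)} = 2 + \frac{1}{1 + W}$ ($y{\left(W \right)} = 2 + \frac{1}{W + \left(1 + 0\right)} = 2 + \frac{1}{W + 1} = 2 + \frac{1}{1 + W}$)
$\left(- 8 y{\left(-5 + 0 \cdot 6 \right)} + 155\right) \left(-150\right) = \left(- 8 \frac{3 + 2 \left(-5 + 0 \cdot 6\right)}{1 + \left(-5 + 0 \cdot 6\right)} + 155\right) \left(-150\right) = \left(- 8 \frac{3 + 2 \left(-5 + 0\right)}{1 + \left(-5 + 0\right)} + 155\right) \left(-150\right) = \left(- 8 \frac{3 + 2 \left(-5\right)}{1 - 5} + 155\right) \left(-150\right) = \left(- 8 \frac{3 - 10}{-4} + 155\right) \left(-150\right) = \left(- 8 \left(\left(- \frac{1}{4}\right) \left(-7\right)\right) + 155\right) \left(-150\right) = \left(\left(-8\right) \frac{7}{4} + 155\right) \left(-150\right) = \left(-14 + 155\right) \left(-150\right) = 141 \left(-150\right) = -21150$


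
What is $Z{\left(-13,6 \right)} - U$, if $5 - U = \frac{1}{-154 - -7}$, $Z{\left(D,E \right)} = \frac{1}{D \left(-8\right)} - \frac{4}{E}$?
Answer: $- \frac{28863}{5096} \approx -5.6639$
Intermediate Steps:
$Z{\left(D,E \right)} = - \frac{4}{E} - \frac{1}{8 D}$ ($Z{\left(D,E \right)} = \frac{1}{D} \left(- \frac{1}{8}\right) - \frac{4}{E} = - \frac{1}{8 D} - \frac{4}{E} = - \frac{4}{E} - \frac{1}{8 D}$)
$U = \frac{736}{147}$ ($U = 5 - \frac{1}{-154 - -7} = 5 - \frac{1}{-154 + 7} = 5 - \frac{1}{-147} = 5 - - \frac{1}{147} = 5 + \frac{1}{147} = \frac{736}{147} \approx 5.0068$)
$Z{\left(-13,6 \right)} - U = \left(- \frac{4}{6} - \frac{1}{8 \left(-13\right)}\right) - \frac{736}{147} = \left(\left(-4\right) \frac{1}{6} - - \frac{1}{104}\right) - \frac{736}{147} = \left(- \frac{2}{3} + \frac{1}{104}\right) - \frac{736}{147} = - \frac{205}{312} - \frac{736}{147} = - \frac{28863}{5096}$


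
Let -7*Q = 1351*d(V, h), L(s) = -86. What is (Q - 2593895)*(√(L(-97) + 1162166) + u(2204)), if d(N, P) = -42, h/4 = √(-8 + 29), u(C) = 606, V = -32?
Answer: -1566988134 - 31029468*√8070 ≈ -4.3545e+9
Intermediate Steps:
h = 4*√21 (h = 4*√(-8 + 29) = 4*√21 ≈ 18.330)
Q = 8106 (Q = -193*(-42) = -⅐*(-56742) = 8106)
(Q - 2593895)*(√(L(-97) + 1162166) + u(2204)) = (8106 - 2593895)*(√(-86 + 1162166) + 606) = -2585789*(√1162080 + 606) = -2585789*(12*√8070 + 606) = -2585789*(606 + 12*√8070) = -1566988134 - 31029468*√8070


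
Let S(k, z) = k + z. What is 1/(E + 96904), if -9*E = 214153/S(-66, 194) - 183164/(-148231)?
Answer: 170762112/16515764142913 ≈ 1.0339e-5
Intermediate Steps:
E = -31767558335/170762112 (E = -(214153/(-66 + 194) - 183164/(-148231))/9 = -(214153/128 - 183164*(-1/148231))/9 = -(214153*(1/128) + 183164/148231)/9 = -(214153/128 + 183164/148231)/9 = -1/9*31767558335/18973568 = -31767558335/170762112 ≈ -186.03)
1/(E + 96904) = 1/(-31767558335/170762112 + 96904) = 1/(16515764142913/170762112) = 170762112/16515764142913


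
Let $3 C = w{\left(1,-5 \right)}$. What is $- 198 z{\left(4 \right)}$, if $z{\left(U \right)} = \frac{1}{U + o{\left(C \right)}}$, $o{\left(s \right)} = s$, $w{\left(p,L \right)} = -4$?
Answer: $- \frac{297}{4} \approx -74.25$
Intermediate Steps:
$C = - \frac{4}{3}$ ($C = \frac{1}{3} \left(-4\right) = - \frac{4}{3} \approx -1.3333$)
$z{\left(U \right)} = \frac{1}{- \frac{4}{3} + U}$ ($z{\left(U \right)} = \frac{1}{U - \frac{4}{3}} = \frac{1}{- \frac{4}{3} + U}$)
$- 198 z{\left(4 \right)} = - 198 \frac{3}{-4 + 3 \cdot 4} = - 198 \frac{3}{-4 + 12} = - 198 \cdot \frac{3}{8} = - 198 \cdot 3 \cdot \frac{1}{8} = \left(-198\right) \frac{3}{8} = - \frac{297}{4}$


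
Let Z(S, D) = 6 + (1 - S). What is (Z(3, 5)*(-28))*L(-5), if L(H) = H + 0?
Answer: 560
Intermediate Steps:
Z(S, D) = 7 - S
L(H) = H
(Z(3, 5)*(-28))*L(-5) = ((7 - 1*3)*(-28))*(-5) = ((7 - 3)*(-28))*(-5) = (4*(-28))*(-5) = -112*(-5) = 560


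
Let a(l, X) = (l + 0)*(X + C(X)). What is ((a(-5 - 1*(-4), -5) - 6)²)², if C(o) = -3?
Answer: 16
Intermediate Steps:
a(l, X) = l*(-3 + X) (a(l, X) = (l + 0)*(X - 3) = l*(-3 + X))
((a(-5 - 1*(-4), -5) - 6)²)² = (((-5 - 1*(-4))*(-3 - 5) - 6)²)² = (((-5 + 4)*(-8) - 6)²)² = ((-1*(-8) - 6)²)² = ((8 - 6)²)² = (2²)² = 4² = 16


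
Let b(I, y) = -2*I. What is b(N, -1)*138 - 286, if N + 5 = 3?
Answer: 266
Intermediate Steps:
N = -2 (N = -5 + 3 = -2)
b(N, -1)*138 - 286 = -2*(-2)*138 - 286 = 4*138 - 286 = 552 - 286 = 266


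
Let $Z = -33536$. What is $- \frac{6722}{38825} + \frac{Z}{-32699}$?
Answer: $\frac{1082232522}{1269538675} \approx 0.85246$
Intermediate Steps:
$- \frac{6722}{38825} + \frac{Z}{-32699} = - \frac{6722}{38825} - \frac{33536}{-32699} = \left(-6722\right) \frac{1}{38825} - - \frac{33536}{32699} = - \frac{6722}{38825} + \frac{33536}{32699} = \frac{1082232522}{1269538675}$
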